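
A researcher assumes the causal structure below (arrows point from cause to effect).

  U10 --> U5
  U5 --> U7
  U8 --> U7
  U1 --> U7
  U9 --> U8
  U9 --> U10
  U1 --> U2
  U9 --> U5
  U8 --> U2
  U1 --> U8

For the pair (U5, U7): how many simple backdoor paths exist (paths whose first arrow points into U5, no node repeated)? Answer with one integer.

A backdoor path from U5 to U7 is any simple undirected path whose first edge points into U5 (i.e. leaves U5 via a parent).
Parents of U5: {U10, U9}.
Enumerating:
  P1: U5 <- U9 -> U8 <- U1 -> U7
  P2: U5 <- U9 -> U8 -> U2 <- U1 -> U7
  P3: U5 <- U9 -> U8 -> U7
  P4: U5 <- U10 <- U9 -> U8 <- U1 -> U7
  P5: U5 <- U10 <- U9 -> U8 -> U2 <- U1 -> U7
  P6: U5 <- U10 <- U9 -> U8 -> U7
That exhausts the simple backdoor paths. Count: 6.

6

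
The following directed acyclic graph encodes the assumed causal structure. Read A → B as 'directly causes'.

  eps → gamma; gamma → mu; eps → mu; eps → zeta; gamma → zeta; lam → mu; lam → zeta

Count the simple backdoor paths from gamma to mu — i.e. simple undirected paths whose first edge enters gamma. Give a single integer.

2

A backdoor path from gamma to mu is any simple undirected path whose first edge points into gamma (i.e. leaves gamma via a parent).
Parents of gamma: {eps}.
Enumerating:
  P1: gamma <- eps -> mu
  P2: gamma <- eps -> zeta <- lam -> mu
That exhausts the simple backdoor paths. Count: 2.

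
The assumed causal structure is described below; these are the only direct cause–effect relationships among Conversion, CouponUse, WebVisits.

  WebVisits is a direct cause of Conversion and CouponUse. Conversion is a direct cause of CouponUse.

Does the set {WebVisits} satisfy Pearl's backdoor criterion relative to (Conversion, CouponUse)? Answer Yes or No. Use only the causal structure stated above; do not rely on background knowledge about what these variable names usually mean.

Yes

Backdoor paths from Conversion to CouponUse (paths whose first edge points into Conversion):
  P1: Conversion <- WebVisits -> CouponUse
Condition 1 (no descendant of Conversion in the set): holds — descendants of Conversion are {CouponUse}; none are in {WebVisits}.
Condition 2 (every backdoor path blocked by {WebVisits}):
  P1: blocked at fork node WebVisits ∈ conditioning set.
{WebVisits} satisfies the backdoor criterion.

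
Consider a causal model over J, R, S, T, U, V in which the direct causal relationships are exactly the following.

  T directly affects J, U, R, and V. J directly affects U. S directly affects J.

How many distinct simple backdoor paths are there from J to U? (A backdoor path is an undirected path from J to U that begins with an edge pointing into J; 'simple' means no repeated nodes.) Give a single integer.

1

A backdoor path from J to U is any simple undirected path whose first edge points into J (i.e. leaves J via a parent).
Parents of J: {S, T}.
Enumerating:
  P1: J <- T -> U
That exhausts the simple backdoor paths. Count: 1.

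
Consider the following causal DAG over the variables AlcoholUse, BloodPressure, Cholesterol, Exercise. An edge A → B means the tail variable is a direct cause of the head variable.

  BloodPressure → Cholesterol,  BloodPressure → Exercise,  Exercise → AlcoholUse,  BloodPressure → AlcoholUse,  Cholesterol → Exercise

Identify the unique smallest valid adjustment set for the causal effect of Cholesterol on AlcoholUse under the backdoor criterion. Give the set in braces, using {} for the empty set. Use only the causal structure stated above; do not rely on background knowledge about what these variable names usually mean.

{BloodPressure}

Variables eligible for adjustment (non-descendants of Cholesterol, excluding Cholesterol and AlcoholUse): {BloodPressure}.
Backdoor paths from Cholesterol to AlcoholUse:
  P1: Cholesterol <- BloodPressure -> Exercise -> AlcoholUse
  P2: Cholesterol <- BloodPressure -> AlcoholUse
The empty set is not sufficient: P1 (Cholesterol <- BloodPressure -> Exercise -> AlcoholUse) has no collider blocking it and no conditioned non-collider, so it is open.
Try {BloodPressure}:
  P1: blocked at fork node BloodPressure ∈ conditioning set.
  P2: blocked at fork node BloodPressure ∈ conditioning set.
{BloodPressure} contains no descendant of Cholesterol and blocks every backdoor path.
{BloodPressure} is the unique smallest valid adjustment set.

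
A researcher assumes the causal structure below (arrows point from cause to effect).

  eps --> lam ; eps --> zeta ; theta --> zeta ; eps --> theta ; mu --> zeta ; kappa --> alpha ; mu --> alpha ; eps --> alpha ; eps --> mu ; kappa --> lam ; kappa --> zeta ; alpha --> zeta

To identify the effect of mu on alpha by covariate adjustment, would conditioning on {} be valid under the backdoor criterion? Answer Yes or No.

Backdoor paths from mu to alpha (paths whose first edge points into mu):
  P1: mu <- eps -> theta -> zeta <- kappa -> alpha
  P2: mu <- eps -> theta -> zeta <- alpha
  P3: mu <- eps -> alpha
  P4: mu <- eps -> zeta <- kappa -> alpha
  P5: mu <- eps -> zeta <- alpha
  P6: mu <- eps -> lam <- kappa -> alpha
  P7: mu <- eps -> lam <- kappa -> zeta <- alpha
Condition 1 (no descendant of mu in the set): holds — descendants of mu are {alpha, zeta}; none are in {}.
Condition 2 (every backdoor path blocked by {}):
  P1: blocked at collider zeta (neither it nor any descendant is in the conditioning set).
  P2: blocked at collider zeta (neither it nor any descendant is in the conditioning set).
  P3: open — no interior node is in the conditioning set.
  P4: blocked at collider zeta (neither it nor any descendant is in the conditioning set).
  P5: blocked at collider zeta (neither it nor any descendant is in the conditioning set).
  P6: blocked at collider lam (neither it nor any descendant is in the conditioning set).
  P7: blocked at collider lam (neither it nor any descendant is in the conditioning set).
{} does not satisfy the backdoor criterion.

No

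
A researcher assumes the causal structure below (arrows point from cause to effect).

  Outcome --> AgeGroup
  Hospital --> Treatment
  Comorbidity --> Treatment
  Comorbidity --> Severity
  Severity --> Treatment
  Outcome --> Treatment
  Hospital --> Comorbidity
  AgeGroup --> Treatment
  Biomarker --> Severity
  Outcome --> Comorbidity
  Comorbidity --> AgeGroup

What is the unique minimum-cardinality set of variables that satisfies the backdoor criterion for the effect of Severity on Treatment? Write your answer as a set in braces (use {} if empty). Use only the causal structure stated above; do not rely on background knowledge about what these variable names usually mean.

Variables eligible for adjustment (non-descendants of Severity, excluding Severity and Treatment): {AgeGroup, Biomarker, Comorbidity, Hospital, Outcome}.
Backdoor paths from Severity to Treatment:
  P1: Severity <- Comorbidity <- Hospital -> Treatment
  P2: Severity <- Comorbidity <- Outcome -> AgeGroup -> Treatment
  P3: Severity <- Comorbidity <- Outcome -> Treatment
  P4: Severity <- Comorbidity -> AgeGroup <- Outcome -> Treatment
  P5: Severity <- Comorbidity -> AgeGroup -> Treatment
  P6: Severity <- Comorbidity -> Treatment
The empty set is not sufficient: P1 (Severity <- Comorbidity <- Hospital -> Treatment) has no collider blocking it and no conditioned non-collider, so it is open.
Try {Comorbidity}:
  P1: blocked at chain node Comorbidity ∈ conditioning set.
  P2: blocked at chain node Comorbidity ∈ conditioning set.
  P3: blocked at chain node Comorbidity ∈ conditioning set.
  P4: blocked at fork node Comorbidity ∈ conditioning set.
  P5: blocked at fork node Comorbidity ∈ conditioning set.
  P6: blocked at fork node Comorbidity ∈ conditioning set.
{Comorbidity} contains no descendant of Severity and blocks every backdoor path.
No other singleton works — e.g. {Hospital} leaves P2 open — so {Comorbidity} is the unique smallest valid adjustment set.

{Comorbidity}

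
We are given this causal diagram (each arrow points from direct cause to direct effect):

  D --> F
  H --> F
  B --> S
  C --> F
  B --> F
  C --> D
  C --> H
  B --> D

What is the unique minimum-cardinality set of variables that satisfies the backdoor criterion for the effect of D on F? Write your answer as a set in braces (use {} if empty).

Variables eligible for adjustment (non-descendants of D, excluding D and F): {B, C, H, S}.
Backdoor paths from D to F:
  P1: D <- C -> H -> F
  P2: D <- C -> F
  P3: D <- B -> F
The empty set is not sufficient: P1 (D <- C -> H -> F) has no collider blocking it and no conditioned non-collider, so it is open.
Try {B, C}:
  P1: blocked at fork node C ∈ conditioning set.
  P2: blocked at fork node C ∈ conditioning set.
  P3: blocked at fork node B ∈ conditioning set.
{B, C} contains no descendant of D and blocks every backdoor path.
Every element of {B, C} is needed (dropping B leaves P3 open; dropping C leaves P1 open), so no proper subset is valid.
Among all size-2 subsets of the eligible variables, only {B, C} blocks every backdoor path, so it is the unique smallest valid adjustment set.

{B, C}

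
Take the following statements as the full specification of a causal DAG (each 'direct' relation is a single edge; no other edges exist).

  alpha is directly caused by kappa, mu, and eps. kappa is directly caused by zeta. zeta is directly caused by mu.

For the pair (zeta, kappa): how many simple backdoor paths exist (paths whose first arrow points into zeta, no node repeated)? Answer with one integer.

1

A backdoor path from zeta to kappa is any simple undirected path whose first edge points into zeta (i.e. leaves zeta via a parent).
Parents of zeta: {mu}.
Enumerating:
  P1: zeta <- mu -> alpha <- kappa
That exhausts the simple backdoor paths. Count: 1.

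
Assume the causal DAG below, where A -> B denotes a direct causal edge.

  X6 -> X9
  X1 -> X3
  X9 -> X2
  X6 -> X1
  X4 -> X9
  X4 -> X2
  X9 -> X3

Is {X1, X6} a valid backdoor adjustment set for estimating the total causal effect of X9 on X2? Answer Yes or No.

Backdoor paths from X9 to X2 (paths whose first edge points into X9):
  P1: X9 <- X4 -> X2
Condition 1 (no descendant of X9 in the set): holds — descendants of X9 are {X2, X3}; none are in {X1, X6}.
Condition 2 (every backdoor path blocked by {X1, X6}):
  P1: open — no interior node is in the conditioning set.
{X1, X6} does not satisfy the backdoor criterion.

No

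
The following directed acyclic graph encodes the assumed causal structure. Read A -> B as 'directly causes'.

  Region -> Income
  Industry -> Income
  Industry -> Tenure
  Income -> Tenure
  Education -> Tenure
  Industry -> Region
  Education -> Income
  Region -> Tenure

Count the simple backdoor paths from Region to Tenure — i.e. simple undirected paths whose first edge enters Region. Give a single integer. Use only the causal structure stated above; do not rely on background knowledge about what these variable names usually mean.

A backdoor path from Region to Tenure is any simple undirected path whose first edge points into Region (i.e. leaves Region via a parent).
Parents of Region: {Industry}.
Enumerating:
  P1: Region <- Industry -> Income <- Education -> Tenure
  P2: Region <- Industry -> Income -> Tenure
  P3: Region <- Industry -> Tenure
That exhausts the simple backdoor paths. Count: 3.

3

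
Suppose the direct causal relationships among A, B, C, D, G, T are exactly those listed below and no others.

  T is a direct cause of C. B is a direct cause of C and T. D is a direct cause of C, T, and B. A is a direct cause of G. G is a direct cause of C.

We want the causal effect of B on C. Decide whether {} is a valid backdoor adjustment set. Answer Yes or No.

Backdoor paths from B to C (paths whose first edge points into B):
  P1: B <- D -> T -> C
  P2: B <- D -> C
Condition 1 (no descendant of B in the set): holds — descendants of B are {C, T}; none are in {}.
Condition 2 (every backdoor path blocked by {}):
  P1: open — no interior node is in the conditioning set.
  P2: open — no interior node is in the conditioning set.
{} does not satisfy the backdoor criterion.

No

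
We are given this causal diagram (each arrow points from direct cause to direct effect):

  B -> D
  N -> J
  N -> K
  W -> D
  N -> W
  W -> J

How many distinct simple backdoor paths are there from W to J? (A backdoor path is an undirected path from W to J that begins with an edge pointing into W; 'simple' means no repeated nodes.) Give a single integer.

1

A backdoor path from W to J is any simple undirected path whose first edge points into W (i.e. leaves W via a parent).
Parents of W: {N}.
Enumerating:
  P1: W <- N -> J
That exhausts the simple backdoor paths. Count: 1.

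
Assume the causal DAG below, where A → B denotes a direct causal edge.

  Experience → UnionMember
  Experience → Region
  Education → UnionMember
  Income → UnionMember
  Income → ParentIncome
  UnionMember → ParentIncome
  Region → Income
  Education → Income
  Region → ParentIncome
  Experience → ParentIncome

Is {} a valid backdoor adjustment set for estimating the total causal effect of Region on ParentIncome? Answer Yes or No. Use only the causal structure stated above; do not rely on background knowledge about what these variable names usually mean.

No

Backdoor paths from Region to ParentIncome (paths whose first edge points into Region):
  P1: Region <- Experience -> UnionMember <- Education -> Income -> ParentIncome
  P2: Region <- Experience -> UnionMember <- Income -> ParentIncome
  P3: Region <- Experience -> UnionMember -> ParentIncome
  P4: Region <- Experience -> ParentIncome
Condition 1 (no descendant of Region in the set): holds — descendants of Region are {Income, ParentIncome, UnionMember}; none are in {}.
Condition 2 (every backdoor path blocked by {}):
  P1: blocked at collider UnionMember (neither it nor any descendant is in the conditioning set).
  P2: blocked at collider UnionMember (neither it nor any descendant is in the conditioning set).
  P3: open — no interior node is in the conditioning set.
  P4: open — no interior node is in the conditioning set.
{} does not satisfy the backdoor criterion.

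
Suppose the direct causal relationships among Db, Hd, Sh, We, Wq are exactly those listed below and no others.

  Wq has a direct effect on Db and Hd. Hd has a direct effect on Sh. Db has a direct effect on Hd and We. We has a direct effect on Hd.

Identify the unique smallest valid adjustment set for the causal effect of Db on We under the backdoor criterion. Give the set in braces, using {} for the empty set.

{}

Variables eligible for adjustment (non-descendants of Db, excluding Db and We): {Wq}.
Backdoor paths from Db to We:
  P1: Db <- Wq -> Hd <- We
Each backdoor path contains an unconditioned collider, so every path is already blocked with the empty conditioning set:
  P1: blocked at collider Hd (neither it nor any descendant is in the conditioning set).
The empty set is therefore the unique smallest valid set.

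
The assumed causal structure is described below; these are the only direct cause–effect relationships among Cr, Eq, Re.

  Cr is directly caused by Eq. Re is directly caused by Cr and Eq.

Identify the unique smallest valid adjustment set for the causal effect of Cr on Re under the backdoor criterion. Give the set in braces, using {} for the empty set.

{Eq}

Variables eligible for adjustment (non-descendants of Cr, excluding Cr and Re): {Eq}.
Backdoor paths from Cr to Re:
  P1: Cr <- Eq -> Re
The empty set is not sufficient: P1 (Cr <- Eq -> Re) has no collider blocking it and no conditioned non-collider, so it is open.
Try {Eq}:
  P1: blocked at fork node Eq ∈ conditioning set.
{Eq} contains no descendant of Cr and blocks every backdoor path.
{Eq} is the unique smallest valid adjustment set.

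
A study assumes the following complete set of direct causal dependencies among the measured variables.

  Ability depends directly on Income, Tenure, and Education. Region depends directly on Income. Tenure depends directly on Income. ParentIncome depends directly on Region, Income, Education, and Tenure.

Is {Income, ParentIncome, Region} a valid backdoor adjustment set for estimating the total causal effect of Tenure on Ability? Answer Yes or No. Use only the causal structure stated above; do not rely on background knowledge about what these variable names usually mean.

No

Backdoor paths from Tenure to Ability (paths whose first edge points into Tenure):
  P1: Tenure <- Income -> Region -> ParentIncome <- Education -> Ability
  P2: Tenure <- Income -> Ability
  P3: Tenure <- Income -> ParentIncome <- Education -> Ability
Condition 1 (no descendant of Tenure in the set): FAILS — ParentIncome is a descendant of Tenure.
Condition 2 (every backdoor path blocked by {Income, ParentIncome, Region}):
  P1: blocked at fork node Income ∈ conditioning set.
  P2: blocked at fork node Income ∈ conditioning set.
  P3: blocked at fork node Income ∈ conditioning set.
{Income, ParentIncome, Region} does not satisfy the backdoor criterion.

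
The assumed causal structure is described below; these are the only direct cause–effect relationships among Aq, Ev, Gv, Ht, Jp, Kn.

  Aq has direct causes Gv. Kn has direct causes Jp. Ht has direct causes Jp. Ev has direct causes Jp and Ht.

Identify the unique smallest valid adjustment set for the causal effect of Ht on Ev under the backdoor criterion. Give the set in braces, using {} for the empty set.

Variables eligible for adjustment (non-descendants of Ht, excluding Ht and Ev): {Aq, Gv, Jp, Kn}.
Backdoor paths from Ht to Ev:
  P1: Ht <- Jp -> Ev
The empty set is not sufficient: P1 (Ht <- Jp -> Ev) has no collider blocking it and no conditioned non-collider, so it is open.
Try {Jp}:
  P1: blocked at fork node Jp ∈ conditioning set.
{Jp} contains no descendant of Ht and blocks every backdoor path.
No other singleton works — e.g. {Kn} leaves P1 open — so {Jp} is the unique smallest valid adjustment set.

{Jp}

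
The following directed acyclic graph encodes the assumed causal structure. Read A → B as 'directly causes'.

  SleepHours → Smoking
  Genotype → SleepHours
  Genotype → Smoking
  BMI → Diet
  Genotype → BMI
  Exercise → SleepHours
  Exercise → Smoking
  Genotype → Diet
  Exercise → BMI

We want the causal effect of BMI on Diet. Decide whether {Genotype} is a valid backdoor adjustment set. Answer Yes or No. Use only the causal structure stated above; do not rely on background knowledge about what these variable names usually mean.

Backdoor paths from BMI to Diet (paths whose first edge points into BMI):
  P1: BMI <- Genotype -> Diet
  P2: BMI <- Exercise -> SleepHours <- Genotype -> Diet
  P3: BMI <- Exercise -> SleepHours -> Smoking <- Genotype -> Diet
  P4: BMI <- Exercise -> Smoking <- Genotype -> Diet
  P5: BMI <- Exercise -> Smoking <- SleepHours <- Genotype -> Diet
Condition 1 (no descendant of BMI in the set): holds — descendants of BMI are {Diet}; none are in {Genotype}.
Condition 2 (every backdoor path blocked by {Genotype}):
  P1: blocked at fork node Genotype ∈ conditioning set.
  P2: blocked at collider SleepHours (neither it nor any descendant is in the conditioning set).
  P3: blocked at collider Smoking (neither it nor any descendant is in the conditioning set).
  P4: blocked at collider Smoking (neither it nor any descendant is in the conditioning set).
  P5: blocked at collider Smoking (neither it nor any descendant is in the conditioning set).
{Genotype} satisfies the backdoor criterion.

Yes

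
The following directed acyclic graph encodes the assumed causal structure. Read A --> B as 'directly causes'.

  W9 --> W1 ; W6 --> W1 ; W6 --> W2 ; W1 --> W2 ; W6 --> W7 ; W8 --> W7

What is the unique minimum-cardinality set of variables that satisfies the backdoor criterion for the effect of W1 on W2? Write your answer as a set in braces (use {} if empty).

Variables eligible for adjustment (non-descendants of W1, excluding W1 and W2): {W6, W7, W8, W9}.
Backdoor paths from W1 to W2:
  P1: W1 <- W6 -> W2
The empty set is not sufficient: P1 (W1 <- W6 -> W2) has no collider blocking it and no conditioned non-collider, so it is open.
Try {W6}:
  P1: blocked at fork node W6 ∈ conditioning set.
{W6} contains no descendant of W1 and blocks every backdoor path.
No other singleton works — e.g. {W8} leaves P1 open — so {W6} is the unique smallest valid adjustment set.

{W6}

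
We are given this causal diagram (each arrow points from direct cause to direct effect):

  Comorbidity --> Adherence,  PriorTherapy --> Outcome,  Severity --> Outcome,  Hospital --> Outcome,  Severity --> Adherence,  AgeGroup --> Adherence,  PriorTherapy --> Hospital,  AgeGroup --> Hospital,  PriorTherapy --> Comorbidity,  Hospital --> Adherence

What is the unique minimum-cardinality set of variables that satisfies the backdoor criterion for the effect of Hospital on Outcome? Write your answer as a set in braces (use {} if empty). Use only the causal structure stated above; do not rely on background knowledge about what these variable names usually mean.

{PriorTherapy}

Variables eligible for adjustment (non-descendants of Hospital, excluding Hospital and Outcome): {AgeGroup, Comorbidity, PriorTherapy, Severity}.
Backdoor paths from Hospital to Outcome:
  P1: Hospital <- PriorTherapy -> Comorbidity -> Adherence <- Severity -> Outcome
  P2: Hospital <- PriorTherapy -> Outcome
  P3: Hospital <- AgeGroup -> Adherence <- Comorbidity <- PriorTherapy -> Outcome
  P4: Hospital <- AgeGroup -> Adherence <- Severity -> Outcome
The empty set is not sufficient: P2 (Hospital <- PriorTherapy -> Outcome) has no collider blocking it and no conditioned non-collider, so it is open.
Try {PriorTherapy}:
  P1: blocked at fork node PriorTherapy ∈ conditioning set.
  P2: blocked at fork node PriorTherapy ∈ conditioning set.
  P3: blocked at collider Adherence (neither it nor any descendant is in the conditioning set).
  P4: blocked at collider Adherence (neither it nor any descendant is in the conditioning set).
{PriorTherapy} contains no descendant of Hospital and blocks every backdoor path.
No other singleton works — e.g. {Comorbidity} leaves P2 open — so {PriorTherapy} is the unique smallest valid adjustment set.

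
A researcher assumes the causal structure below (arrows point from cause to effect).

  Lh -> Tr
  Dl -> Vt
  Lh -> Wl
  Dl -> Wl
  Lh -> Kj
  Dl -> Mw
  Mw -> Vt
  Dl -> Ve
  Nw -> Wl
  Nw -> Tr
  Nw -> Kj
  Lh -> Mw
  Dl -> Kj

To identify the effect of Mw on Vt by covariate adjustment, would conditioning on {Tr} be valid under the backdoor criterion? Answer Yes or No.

Backdoor paths from Mw to Vt (paths whose first edge points into Mw):
  P1: Mw <- Lh -> Wl <- Nw -> Kj <- Dl -> Vt
  P2: Mw <- Lh -> Wl <- Dl -> Vt
  P3: Mw <- Lh -> Kj <- Nw -> Wl <- Dl -> Vt
  P4: Mw <- Lh -> Kj <- Dl -> Vt
  P5: Mw <- Lh -> Tr <- Nw -> Wl <- Dl -> Vt
  P6: Mw <- Lh -> Tr <- Nw -> Kj <- Dl -> Vt
  P7: Mw <- Dl -> Vt
Condition 1 (no descendant of Mw in the set): holds — descendants of Mw are {Vt}; none are in {Tr}.
Condition 2 (every backdoor path blocked by {Tr}):
  P1: blocked at collider Wl (neither it nor any descendant is in the conditioning set).
  P2: blocked at collider Wl (neither it nor any descendant is in the conditioning set).
  P3: blocked at collider Kj (neither it nor any descendant is in the conditioning set).
  P4: blocked at collider Kj (neither it nor any descendant is in the conditioning set).
  P5: blocked at collider Wl (neither it nor any descendant is in the conditioning set).
  P6: blocked at collider Kj (neither it nor any descendant is in the conditioning set).
  P7: open — no interior node is in the conditioning set.
{Tr} does not satisfy the backdoor criterion.

No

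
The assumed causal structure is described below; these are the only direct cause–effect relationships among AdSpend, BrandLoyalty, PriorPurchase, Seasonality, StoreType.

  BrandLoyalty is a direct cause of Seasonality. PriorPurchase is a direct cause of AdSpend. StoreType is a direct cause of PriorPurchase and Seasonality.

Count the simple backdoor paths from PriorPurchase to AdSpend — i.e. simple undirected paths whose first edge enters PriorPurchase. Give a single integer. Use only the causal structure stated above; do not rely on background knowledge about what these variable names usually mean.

A backdoor path from PriorPurchase to AdSpend is any simple undirected path whose first edge points into PriorPurchase (i.e. leaves PriorPurchase via a parent).
Parents of PriorPurchase: {StoreType}.
No simple path from any parent of PriorPurchase reaches AdSpend without revisiting PriorPurchase, so there are no backdoor paths.

0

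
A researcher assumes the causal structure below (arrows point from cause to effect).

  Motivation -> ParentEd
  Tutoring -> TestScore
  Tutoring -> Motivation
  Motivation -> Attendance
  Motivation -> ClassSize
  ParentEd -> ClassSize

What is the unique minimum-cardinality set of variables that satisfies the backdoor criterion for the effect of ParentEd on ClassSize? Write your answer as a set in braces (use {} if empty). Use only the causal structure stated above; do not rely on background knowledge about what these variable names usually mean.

{Motivation}

Variables eligible for adjustment (non-descendants of ParentEd, excluding ParentEd and ClassSize): {Attendance, Motivation, TestScore, Tutoring}.
Backdoor paths from ParentEd to ClassSize:
  P1: ParentEd <- Motivation -> ClassSize
The empty set is not sufficient: P1 (ParentEd <- Motivation -> ClassSize) has no collider blocking it and no conditioned non-collider, so it is open.
Try {Motivation}:
  P1: blocked at fork node Motivation ∈ conditioning set.
{Motivation} contains no descendant of ParentEd and blocks every backdoor path.
No other singleton works — e.g. {Tutoring} leaves P1 open — so {Motivation} is the unique smallest valid adjustment set.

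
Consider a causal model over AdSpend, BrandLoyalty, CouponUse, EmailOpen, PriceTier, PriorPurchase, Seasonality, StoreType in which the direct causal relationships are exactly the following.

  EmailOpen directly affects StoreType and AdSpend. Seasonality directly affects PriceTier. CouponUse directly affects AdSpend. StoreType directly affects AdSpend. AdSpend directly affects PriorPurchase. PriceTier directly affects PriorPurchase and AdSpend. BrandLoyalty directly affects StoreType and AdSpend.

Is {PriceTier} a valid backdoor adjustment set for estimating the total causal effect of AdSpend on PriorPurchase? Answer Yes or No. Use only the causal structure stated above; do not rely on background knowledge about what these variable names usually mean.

Yes

Backdoor paths from AdSpend to PriorPurchase (paths whose first edge points into AdSpend):
  P1: AdSpend <- PriceTier -> PriorPurchase
Condition 1 (no descendant of AdSpend in the set): holds — descendants of AdSpend are {PriorPurchase}; none are in {PriceTier}.
Condition 2 (every backdoor path blocked by {PriceTier}):
  P1: blocked at fork node PriceTier ∈ conditioning set.
{PriceTier} satisfies the backdoor criterion.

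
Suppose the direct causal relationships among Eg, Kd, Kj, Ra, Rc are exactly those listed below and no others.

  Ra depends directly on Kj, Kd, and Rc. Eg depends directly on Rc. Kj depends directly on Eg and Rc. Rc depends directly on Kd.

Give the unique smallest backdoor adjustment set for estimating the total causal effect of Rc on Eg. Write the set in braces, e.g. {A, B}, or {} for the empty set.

{}

Variables eligible for adjustment (non-descendants of Rc, excluding Rc and Eg): {Kd}.
Backdoor paths from Rc to Eg:
  P1: Rc <- Kd -> Ra <- Kj <- Eg
Each backdoor path contains an unconditioned collider, so every path is already blocked with the empty conditioning set:
  P1: blocked at collider Ra (neither it nor any descendant is in the conditioning set).
The empty set is therefore the unique smallest valid set.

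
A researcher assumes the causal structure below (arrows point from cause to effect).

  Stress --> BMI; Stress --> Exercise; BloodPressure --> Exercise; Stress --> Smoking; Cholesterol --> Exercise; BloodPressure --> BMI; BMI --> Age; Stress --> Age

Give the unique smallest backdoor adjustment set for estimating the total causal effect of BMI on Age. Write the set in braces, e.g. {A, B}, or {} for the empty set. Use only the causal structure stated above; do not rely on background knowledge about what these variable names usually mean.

{Stress}

Variables eligible for adjustment (non-descendants of BMI, excluding BMI and Age): {BloodPressure, Cholesterol, Exercise, Smoking, Stress}.
Backdoor paths from BMI to Age:
  P1: BMI <- BloodPressure -> Exercise <- Stress -> Age
  P2: BMI <- Stress -> Age
The empty set is not sufficient: P2 (BMI <- Stress -> Age) has no collider blocking it and no conditioned non-collider, so it is open.
Try {Stress}:
  P1: blocked at collider Exercise (neither it nor any descendant is in the conditioning set).
  P2: blocked at fork node Stress ∈ conditioning set.
{Stress} contains no descendant of BMI and blocks every backdoor path.
No other singleton works — e.g. {BloodPressure} leaves P2 open — so {Stress} is the unique smallest valid adjustment set.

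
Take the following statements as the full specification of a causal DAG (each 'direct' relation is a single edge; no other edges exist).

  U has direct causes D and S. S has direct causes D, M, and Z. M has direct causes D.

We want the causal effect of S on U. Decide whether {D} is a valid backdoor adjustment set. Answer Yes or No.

Yes

Backdoor paths from S to U (paths whose first edge points into S):
  P1: S <- D -> U
  P2: S <- M <- D -> U
Condition 1 (no descendant of S in the set): holds — descendants of S are {U}; none are in {D}.
Condition 2 (every backdoor path blocked by {D}):
  P1: blocked at fork node D ∈ conditioning set.
  P2: blocked at fork node D ∈ conditioning set.
{D} satisfies the backdoor criterion.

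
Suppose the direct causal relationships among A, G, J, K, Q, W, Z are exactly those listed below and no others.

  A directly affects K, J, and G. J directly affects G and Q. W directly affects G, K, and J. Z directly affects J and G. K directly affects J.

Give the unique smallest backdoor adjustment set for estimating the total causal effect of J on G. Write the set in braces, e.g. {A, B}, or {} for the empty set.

{A, W, Z}

Variables eligible for adjustment (non-descendants of J, excluding J and G): {A, K, W, Z}.
Backdoor paths from J to G:
  P1: J <- W -> K <- A -> G
  P2: J <- W -> G
  P3: J <- Z -> G
  P4: J <- A -> K <- W -> G
  P5: J <- A -> G
  P6: J <- K <- W -> G
  P7: J <- K <- A -> G
The empty set is not sufficient: P2 (J <- W -> G) has no collider blocking it and no conditioned non-collider, so it is open.
Try {A, W, Z}:
  P1: blocked at fork node W ∈ conditioning set.
  P2: blocked at fork node W ∈ conditioning set.
  P3: blocked at fork node Z ∈ conditioning set.
  P4: blocked at fork node A ∈ conditioning set.
  P5: blocked at fork node A ∈ conditioning set.
  P6: blocked at fork node W ∈ conditioning set.
  P7: blocked at fork node A ∈ conditioning set.
{A, W, Z} contains no descendant of J and blocks every backdoor path.
Every element of {A, W, Z} is needed (dropping A leaves P5 open; dropping W leaves P2 open; dropping Z leaves P3 open), so no proper subset is valid.
Among all size-3 subsets of the eligible variables, only {A, W, Z} blocks every backdoor path, so it is the unique smallest valid adjustment set.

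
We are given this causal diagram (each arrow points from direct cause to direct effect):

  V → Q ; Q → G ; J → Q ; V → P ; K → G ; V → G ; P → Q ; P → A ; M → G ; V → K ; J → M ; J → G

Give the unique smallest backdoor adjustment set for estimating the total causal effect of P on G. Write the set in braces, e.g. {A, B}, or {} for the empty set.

Variables eligible for adjustment (non-descendants of P, excluding P and G): {J, K, M, V}.
Backdoor paths from P to G:
  P1: P <- V -> K -> G
  P2: P <- V -> Q <- J -> M -> G
  P3: P <- V -> Q <- J -> G
  P4: P <- V -> Q -> G
  P5: P <- V -> G
The empty set is not sufficient: P1 (P <- V -> K -> G) has no collider blocking it and no conditioned non-collider, so it is open.
Try {V}:
  P1: blocked at fork node V ∈ conditioning set.
  P2: blocked at fork node V ∈ conditioning set.
  P3: blocked at fork node V ∈ conditioning set.
  P4: blocked at fork node V ∈ conditioning set.
  P5: blocked at fork node V ∈ conditioning set.
{V} contains no descendant of P and blocks every backdoor path.
No other singleton works — e.g. {J} leaves P1 open — so {V} is the unique smallest valid adjustment set.

{V}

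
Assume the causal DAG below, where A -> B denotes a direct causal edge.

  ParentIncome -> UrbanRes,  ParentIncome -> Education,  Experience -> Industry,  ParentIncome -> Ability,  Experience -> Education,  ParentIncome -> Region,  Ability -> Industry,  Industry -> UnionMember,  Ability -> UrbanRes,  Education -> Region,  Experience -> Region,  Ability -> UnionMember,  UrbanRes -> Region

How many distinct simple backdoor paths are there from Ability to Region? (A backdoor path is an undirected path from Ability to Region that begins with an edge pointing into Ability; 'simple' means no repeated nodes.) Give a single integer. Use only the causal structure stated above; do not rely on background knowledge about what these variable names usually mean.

4

A backdoor path from Ability to Region is any simple undirected path whose first edge points into Ability (i.e. leaves Ability via a parent).
Parents of Ability: {ParentIncome}.
Enumerating:
  P1: Ability <- ParentIncome -> Education <- Experience -> Region
  P2: Ability <- ParentIncome -> Education -> Region
  P3: Ability <- ParentIncome -> UrbanRes -> Region
  P4: Ability <- ParentIncome -> Region
That exhausts the simple backdoor paths. Count: 4.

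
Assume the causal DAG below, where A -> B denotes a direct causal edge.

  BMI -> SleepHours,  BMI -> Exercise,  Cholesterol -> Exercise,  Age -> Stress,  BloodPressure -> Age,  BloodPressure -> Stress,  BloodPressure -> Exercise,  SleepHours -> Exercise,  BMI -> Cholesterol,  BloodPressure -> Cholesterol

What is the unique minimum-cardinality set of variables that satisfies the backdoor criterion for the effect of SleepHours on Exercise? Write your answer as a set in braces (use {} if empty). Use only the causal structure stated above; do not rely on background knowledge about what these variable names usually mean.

{BMI}

Variables eligible for adjustment (non-descendants of SleepHours, excluding SleepHours and Exercise): {Age, BMI, BloodPressure, Cholesterol, Stress}.
Backdoor paths from SleepHours to Exercise:
  P1: SleepHours <- BMI -> Cholesterol <- BloodPressure -> Exercise
  P2: SleepHours <- BMI -> Cholesterol -> Exercise
  P3: SleepHours <- BMI -> Exercise
The empty set is not sufficient: P2 (SleepHours <- BMI -> Cholesterol -> Exercise) has no collider blocking it and no conditioned non-collider, so it is open.
Try {BMI}:
  P1: blocked at fork node BMI ∈ conditioning set.
  P2: blocked at fork node BMI ∈ conditioning set.
  P3: blocked at fork node BMI ∈ conditioning set.
{BMI} contains no descendant of SleepHours and blocks every backdoor path.
No other singleton works — e.g. {BloodPressure} leaves P2 open — so {BMI} is the unique smallest valid adjustment set.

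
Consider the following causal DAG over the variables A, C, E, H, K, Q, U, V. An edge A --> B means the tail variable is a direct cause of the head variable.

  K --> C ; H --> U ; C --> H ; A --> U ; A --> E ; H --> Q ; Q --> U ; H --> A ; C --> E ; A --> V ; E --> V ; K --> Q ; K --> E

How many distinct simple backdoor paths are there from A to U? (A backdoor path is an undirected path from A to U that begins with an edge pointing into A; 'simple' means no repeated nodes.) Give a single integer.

4

A backdoor path from A to U is any simple undirected path whose first edge points into A (i.e. leaves A via a parent).
Parents of A: {H}.
Enumerating:
  P1: A <- H <- C <- K -> Q -> U
  P2: A <- H <- C -> E <- K -> Q -> U
  P3: A <- H -> Q -> U
  P4: A <- H -> U
That exhausts the simple backdoor paths. Count: 4.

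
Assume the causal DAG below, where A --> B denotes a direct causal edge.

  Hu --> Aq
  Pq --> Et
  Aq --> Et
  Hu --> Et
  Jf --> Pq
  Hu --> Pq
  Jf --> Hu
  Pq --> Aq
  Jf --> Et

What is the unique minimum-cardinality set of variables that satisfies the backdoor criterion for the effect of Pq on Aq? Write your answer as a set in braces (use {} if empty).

Variables eligible for adjustment (non-descendants of Pq, excluding Pq and Aq): {Hu, Jf}.
Backdoor paths from Pq to Aq:
  P1: Pq <- Jf -> Hu -> Aq
  P2: Pq <- Jf -> Hu -> Et <- Aq
  P3: Pq <- Jf -> Et <- Hu -> Aq
  P4: Pq <- Jf -> Et <- Aq
  P5: Pq <- Hu <- Jf -> Et <- Aq
  P6: Pq <- Hu -> Aq
  P7: Pq <- Hu -> Et <- Aq
The empty set is not sufficient: P1 (Pq <- Jf -> Hu -> Aq) has no collider blocking it and no conditioned non-collider, so it is open.
Try {Hu}:
  P1: blocked at chain node Hu ∈ conditioning set.
  P2: blocked at chain node Hu ∈ conditioning set.
  P3: blocked at collider Et (neither it nor any descendant is in the conditioning set).
  P4: blocked at collider Et (neither it nor any descendant is in the conditioning set).
  P5: blocked at chain node Hu ∈ conditioning set.
  P6: blocked at fork node Hu ∈ conditioning set.
  P7: blocked at fork node Hu ∈ conditioning set.
{Hu} contains no descendant of Pq and blocks every backdoor path.
No other singleton works — e.g. {Jf} leaves P6 open — so {Hu} is the unique smallest valid adjustment set.

{Hu}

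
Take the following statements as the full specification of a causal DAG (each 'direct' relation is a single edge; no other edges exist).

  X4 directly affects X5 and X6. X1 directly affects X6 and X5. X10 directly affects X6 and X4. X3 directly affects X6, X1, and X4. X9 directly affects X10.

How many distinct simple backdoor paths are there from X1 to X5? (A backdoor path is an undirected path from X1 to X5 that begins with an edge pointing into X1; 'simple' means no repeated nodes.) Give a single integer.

3

A backdoor path from X1 to X5 is any simple undirected path whose first edge points into X1 (i.e. leaves X1 via a parent).
Parents of X1: {X3}.
Enumerating:
  P1: X1 <- X3 -> X4 -> X5
  P2: X1 <- X3 -> X6 <- X10 -> X4 -> X5
  P3: X1 <- X3 -> X6 <- X4 -> X5
That exhausts the simple backdoor paths. Count: 3.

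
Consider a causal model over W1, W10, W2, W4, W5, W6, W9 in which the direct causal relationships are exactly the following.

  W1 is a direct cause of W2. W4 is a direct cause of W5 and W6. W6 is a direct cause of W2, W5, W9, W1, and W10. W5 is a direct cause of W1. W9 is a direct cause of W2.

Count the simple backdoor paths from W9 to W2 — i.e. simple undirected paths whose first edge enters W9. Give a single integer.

A backdoor path from W9 to W2 is any simple undirected path whose first edge points into W9 (i.e. leaves W9 via a parent).
Parents of W9: {W6}.
Enumerating:
  P1: W9 <- W6 <- W4 -> W5 -> W1 -> W2
  P2: W9 <- W6 -> W5 -> W1 -> W2
  P3: W9 <- W6 -> W1 -> W2
  P4: W9 <- W6 -> W2
That exhausts the simple backdoor paths. Count: 4.

4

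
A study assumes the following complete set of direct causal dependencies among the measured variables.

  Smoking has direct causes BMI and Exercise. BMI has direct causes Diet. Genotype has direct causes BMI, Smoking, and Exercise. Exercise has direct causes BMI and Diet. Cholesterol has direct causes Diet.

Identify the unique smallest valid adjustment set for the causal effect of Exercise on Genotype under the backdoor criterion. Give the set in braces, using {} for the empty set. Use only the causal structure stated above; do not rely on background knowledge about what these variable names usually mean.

{BMI}

Variables eligible for adjustment (non-descendants of Exercise, excluding Exercise and Genotype): {BMI, Cholesterol, Diet}.
Backdoor paths from Exercise to Genotype:
  P1: Exercise <- Diet -> BMI -> Smoking -> Genotype
  P2: Exercise <- Diet -> BMI -> Genotype
  P3: Exercise <- BMI -> Smoking -> Genotype
  P4: Exercise <- BMI -> Genotype
The empty set is not sufficient: P1 (Exercise <- Diet -> BMI -> Smoking -> Genotype) has no collider blocking it and no conditioned non-collider, so it is open.
Try {BMI}:
  P1: blocked at chain node BMI ∈ conditioning set.
  P2: blocked at chain node BMI ∈ conditioning set.
  P3: blocked at fork node BMI ∈ conditioning set.
  P4: blocked at fork node BMI ∈ conditioning set.
{BMI} contains no descendant of Exercise and blocks every backdoor path.
No other singleton works — e.g. {Diet} leaves P3 open — so {BMI} is the unique smallest valid adjustment set.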